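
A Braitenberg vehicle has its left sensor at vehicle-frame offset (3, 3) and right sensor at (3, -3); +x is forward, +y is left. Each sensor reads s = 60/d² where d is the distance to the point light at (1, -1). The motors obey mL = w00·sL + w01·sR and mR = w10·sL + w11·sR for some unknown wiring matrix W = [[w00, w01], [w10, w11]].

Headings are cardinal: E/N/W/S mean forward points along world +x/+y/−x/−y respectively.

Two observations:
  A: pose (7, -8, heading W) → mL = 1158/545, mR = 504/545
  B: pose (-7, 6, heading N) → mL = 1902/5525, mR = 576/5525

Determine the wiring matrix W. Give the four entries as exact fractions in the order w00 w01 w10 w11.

obs A: pose=(7,-8,W) → sL=60/109, sR=12/5, mL=1158/545, mR=504/545
obs B: pose=(-7,6,N) → sL=60/221, sR=12/25, mL=1902/5525, mR=576/5525
sensor matrix S = [[60/109, 12/5], [60/221, 12/25]]; det S = -46656/120445
solve [mL_A; mL_B] = S·[w00; w01] and [mR_A; mR_B] = S·[w10; w11]:
  w00 = -1/2, w01 = 1, w10 = -1/2, w11 = 1/2

-1/2 1 -1/2 1/2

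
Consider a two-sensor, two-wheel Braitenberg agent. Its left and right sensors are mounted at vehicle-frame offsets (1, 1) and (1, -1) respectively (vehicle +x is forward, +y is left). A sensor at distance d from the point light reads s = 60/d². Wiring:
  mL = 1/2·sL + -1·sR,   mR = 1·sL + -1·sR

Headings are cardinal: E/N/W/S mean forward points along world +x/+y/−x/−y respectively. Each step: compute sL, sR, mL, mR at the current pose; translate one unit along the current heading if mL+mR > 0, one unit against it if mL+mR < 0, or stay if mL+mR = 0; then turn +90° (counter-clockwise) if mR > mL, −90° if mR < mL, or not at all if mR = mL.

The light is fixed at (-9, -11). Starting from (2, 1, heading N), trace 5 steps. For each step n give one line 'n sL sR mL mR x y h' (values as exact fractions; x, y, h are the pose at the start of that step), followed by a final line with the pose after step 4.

0 60/269 60/313 -6750/84197 2640/84197 2 1 N
1 3/10 15/61 -117/1220 33/610 2 0 W
2 60/269 60/221 -9510/59449 -2880/59449 3 0 S
3 30/169 6/29 -579/4901 -144/4901 3 1 E
4 60/269 60/313 -6750/84197 2640/84197 2 1 N
final 2 0 W

n=0: pose=(2,1,N); sL=60/269, sR=60/313; mL=-6750/84197, mR=2640/84197; mL+mR=-4110/84197 → advance -1; mR−mL=30/269 → turn +1·90°
n=1: pose=(2,0,W); sL=3/10, sR=15/61; mL=-117/1220, mR=33/610; mL+mR=-51/1220 → advance -1; mR−mL=3/20 → turn +1·90°
n=2: pose=(3,0,S); sL=60/269, sR=60/221; mL=-9510/59449, mR=-2880/59449; mL+mR=-12390/59449 → advance -1; mR−mL=30/269 → turn +1·90°
n=3: pose=(3,1,E); sL=30/169, sR=6/29; mL=-579/4901, mR=-144/4901; mL+mR=-723/4901 → advance -1; mR−mL=15/169 → turn +1·90°
n=4: pose=(2,1,N); sL=60/269, sR=60/313; mL=-6750/84197, mR=2640/84197; mL+mR=-4110/84197 → advance -1; mR−mL=30/269 → turn +1·90°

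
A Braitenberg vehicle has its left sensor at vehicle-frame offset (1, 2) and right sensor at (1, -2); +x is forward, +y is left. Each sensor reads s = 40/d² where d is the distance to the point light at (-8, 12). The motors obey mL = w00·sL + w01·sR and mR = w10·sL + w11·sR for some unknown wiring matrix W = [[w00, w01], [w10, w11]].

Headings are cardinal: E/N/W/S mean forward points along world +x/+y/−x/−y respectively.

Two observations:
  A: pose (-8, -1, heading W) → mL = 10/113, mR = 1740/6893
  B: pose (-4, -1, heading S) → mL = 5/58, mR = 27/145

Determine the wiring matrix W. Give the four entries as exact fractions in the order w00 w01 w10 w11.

1/2 0 1/2 1/2

obs A: pose=(-8,-1,W) → sL=20/113, sR=20/61, mL=10/113, mR=1740/6893
obs B: pose=(-4,-1,S) → sL=5/29, sR=1/5, mL=5/58, mR=27/145
sensor matrix S = [[20/113, 20/61], [5/29, 1/5]]; det S = -4224/199897
solve [mL_A; mL_B] = S·[w00; w01] and [mR_A; mR_B] = S·[w10; w11]:
  w00 = 1/2, w01 = 0, w10 = 1/2, w11 = 1/2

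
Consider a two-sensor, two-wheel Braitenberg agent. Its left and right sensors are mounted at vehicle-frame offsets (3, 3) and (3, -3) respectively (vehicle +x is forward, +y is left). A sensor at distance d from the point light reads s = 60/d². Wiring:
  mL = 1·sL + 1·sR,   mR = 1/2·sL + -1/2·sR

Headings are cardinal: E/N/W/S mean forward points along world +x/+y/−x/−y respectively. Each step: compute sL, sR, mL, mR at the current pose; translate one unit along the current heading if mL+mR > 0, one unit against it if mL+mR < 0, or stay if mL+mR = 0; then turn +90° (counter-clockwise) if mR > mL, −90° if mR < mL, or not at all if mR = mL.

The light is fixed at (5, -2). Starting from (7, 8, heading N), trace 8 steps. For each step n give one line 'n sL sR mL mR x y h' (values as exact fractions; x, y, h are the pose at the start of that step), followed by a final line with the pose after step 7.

n=0: pose=(7,8,N); sL=6/17, sR=30/97; mL=1092/1649, mR=36/1649; mL+mR=1128/1649 → advance +1; mR−mL=-1056/1649 → turn -1·90°
n=1: pose=(7,9,E); sL=60/221, sR=60/89; mL=18600/19669, mR=-3960/19669; mL+mR=14640/19669 → advance +1; mR−mL=-22560/19669 → turn -1·90°
n=2: pose=(8,9,S); sL=3/5, sR=15/16; mL=123/80, mR=-27/160; mL+mR=219/160 → advance +1; mR−mL=-273/160 → turn -1·90°
n=3: pose=(8,8,W); sL=60/49, sR=60/169; mL=13080/8281, mR=3600/8281; mL+mR=16680/8281 → advance +1; mR−mL=-9480/8281 → turn -1·90°
n=4: pose=(7,8,N); sL=6/17, sR=30/97; mL=1092/1649, mR=36/1649; mL+mR=1128/1649 → advance +1; mR−mL=-1056/1649 → turn -1·90°
n=5: pose=(7,9,E); sL=60/221, sR=60/89; mL=18600/19669, mR=-3960/19669; mL+mR=14640/19669 → advance +1; mR−mL=-22560/19669 → turn -1·90°
n=6: pose=(8,9,S); sL=3/5, sR=15/16; mL=123/80, mR=-27/160; mL+mR=219/160 → advance +1; mR−mL=-273/160 → turn -1·90°
n=7: pose=(8,8,W); sL=60/49, sR=60/169; mL=13080/8281, mR=3600/8281; mL+mR=16680/8281 → advance +1; mR−mL=-9480/8281 → turn -1·90°

0 6/17 30/97 1092/1649 36/1649 7 8 N
1 60/221 60/89 18600/19669 -3960/19669 7 9 E
2 3/5 15/16 123/80 -27/160 8 9 S
3 60/49 60/169 13080/8281 3600/8281 8 8 W
4 6/17 30/97 1092/1649 36/1649 7 8 N
5 60/221 60/89 18600/19669 -3960/19669 7 9 E
6 3/5 15/16 123/80 -27/160 8 9 S
7 60/49 60/169 13080/8281 3600/8281 8 8 W
final 7 8 N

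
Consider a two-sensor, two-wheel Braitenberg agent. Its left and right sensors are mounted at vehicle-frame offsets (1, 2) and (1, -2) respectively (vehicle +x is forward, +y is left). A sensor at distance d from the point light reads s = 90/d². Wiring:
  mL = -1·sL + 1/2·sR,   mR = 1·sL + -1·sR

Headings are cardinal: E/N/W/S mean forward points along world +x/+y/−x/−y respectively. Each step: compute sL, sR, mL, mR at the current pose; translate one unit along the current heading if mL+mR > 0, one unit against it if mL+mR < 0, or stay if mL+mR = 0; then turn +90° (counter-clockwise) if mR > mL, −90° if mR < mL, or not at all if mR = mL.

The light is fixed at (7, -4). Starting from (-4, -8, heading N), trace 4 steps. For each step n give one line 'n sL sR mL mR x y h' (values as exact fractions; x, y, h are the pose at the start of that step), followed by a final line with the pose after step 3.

n=0: pose=(-4,-8,N); sL=45/89, sR=1; mL=-1/178, mR=-44/89; mL+mR=-1/2 → advance -1; mR−mL=-87/178 → turn -1·90°
n=1: pose=(-4,-9,E); sL=90/109, sR=90/149; mL=-8505/16241, mR=3600/16241; mL+mR=-45/149 → advance -1; mR−mL=12105/16241 → turn +1·90°
n=2: pose=(-5,-9,N); sL=45/106, sR=45/58; mL=-225/6148, mR=-540/1537; mL+mR=-45/116 → advance -1; mR−mL=-1935/6148 → turn -1·90°
n=3: pose=(-5,-10,E); sL=90/137, sR=18/37; mL=-2097/5069, mR=864/5069; mL+mR=-9/37 → advance -1; mR−mL=2961/5069 → turn +1·90°

0 45/89 1 -1/178 -44/89 -4 -8 N
1 90/109 90/149 -8505/16241 3600/16241 -4 -9 E
2 45/106 45/58 -225/6148 -540/1537 -5 -9 N
3 90/137 18/37 -2097/5069 864/5069 -5 -10 E
final -6 -10 N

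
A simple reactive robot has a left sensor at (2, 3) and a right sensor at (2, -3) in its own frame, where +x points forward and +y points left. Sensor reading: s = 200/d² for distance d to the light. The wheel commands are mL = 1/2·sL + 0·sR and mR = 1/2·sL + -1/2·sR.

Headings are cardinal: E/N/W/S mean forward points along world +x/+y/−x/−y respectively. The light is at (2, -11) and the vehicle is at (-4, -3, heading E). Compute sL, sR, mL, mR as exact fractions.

left sensor world pos  = (-2, 0); dL² = 137
right sensor world pos = (-2, -6); dR² = 41
sL = 200/137 = 200/137
sR = 200/41 = 200/41
mL = 1/2·sL + 0·sR = 100/137
mR = 1/2·sL + -1/2·sR = -9600/5617

200/137 200/41 100/137 -9600/5617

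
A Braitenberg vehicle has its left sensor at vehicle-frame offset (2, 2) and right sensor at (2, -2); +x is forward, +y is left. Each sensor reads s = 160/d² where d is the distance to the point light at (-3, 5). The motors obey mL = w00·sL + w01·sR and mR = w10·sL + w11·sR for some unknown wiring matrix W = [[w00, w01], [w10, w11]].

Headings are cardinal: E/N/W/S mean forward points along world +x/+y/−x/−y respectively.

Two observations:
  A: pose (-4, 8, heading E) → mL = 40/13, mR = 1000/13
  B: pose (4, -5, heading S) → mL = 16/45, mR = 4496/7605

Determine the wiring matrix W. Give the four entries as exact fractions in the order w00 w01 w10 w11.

1/2 0 -1/2 1

obs A: pose=(-4,8,E) → sL=80/13, sR=80, mL=40/13, mR=1000/13
obs B: pose=(4,-5,S) → sL=32/45, sR=160/169, mL=16/45, mR=4496/7605
sensor matrix S = [[80/13, 80], [32/45, 160/169]]; det S = -1009664/19773
solve [mL_A; mL_B] = S·[w00; w01] and [mR_A; mR_B] = S·[w10; w11]:
  w00 = 1/2, w01 = 0, w10 = -1/2, w11 = 1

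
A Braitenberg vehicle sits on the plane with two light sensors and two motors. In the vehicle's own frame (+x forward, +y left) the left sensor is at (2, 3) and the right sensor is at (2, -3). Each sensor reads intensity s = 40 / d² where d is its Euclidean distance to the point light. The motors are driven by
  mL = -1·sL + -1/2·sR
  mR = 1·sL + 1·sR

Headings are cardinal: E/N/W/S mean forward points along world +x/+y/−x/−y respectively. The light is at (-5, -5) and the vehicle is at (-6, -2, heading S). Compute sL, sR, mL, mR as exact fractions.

left sensor world pos  = (-3, -4); dL² = 5
right sensor world pos = (-9, -4); dR² = 17
sL = 40/5 = 8
sR = 40/17 = 40/17
mL = -1·sL + -1/2·sR = -156/17
mR = 1·sL + 1·sR = 176/17

8 40/17 -156/17 176/17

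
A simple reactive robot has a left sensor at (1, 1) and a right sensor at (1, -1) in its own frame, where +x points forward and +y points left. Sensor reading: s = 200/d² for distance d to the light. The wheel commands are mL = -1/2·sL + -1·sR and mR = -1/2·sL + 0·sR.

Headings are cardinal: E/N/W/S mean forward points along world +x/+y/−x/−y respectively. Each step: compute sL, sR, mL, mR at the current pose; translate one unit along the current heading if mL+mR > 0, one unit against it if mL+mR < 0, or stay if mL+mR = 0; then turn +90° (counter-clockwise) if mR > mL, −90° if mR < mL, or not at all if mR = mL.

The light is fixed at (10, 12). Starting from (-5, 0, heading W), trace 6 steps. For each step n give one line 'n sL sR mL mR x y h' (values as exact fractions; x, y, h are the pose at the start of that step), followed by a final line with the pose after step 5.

n=0: pose=(-5,0,W); sL=8/17, sR=200/377; mL=-4908/6409, mR=-4/17; mL+mR=-6416/6409 → advance -1; mR−mL=200/377 → turn +1·90°
n=1: pose=(-4,0,S); sL=100/169, sR=100/197; mL=-26750/33293, mR=-50/169; mL+mR=-36600/33293 → advance -1; mR−mL=100/197 → turn +1·90°
n=2: pose=(-4,1,E); sL=200/269, sR=200/313; mL=-85100/84197, mR=-100/269; mL+mR=-116400/84197 → advance -1; mR−mL=200/313 → turn +1·90°
n=3: pose=(-5,1,N); sL=50/89, sR=25/37; mL=-3150/3293, mR=-25/89; mL+mR=-4075/3293 → advance -1; mR−mL=25/37 → turn +1·90°
n=4: pose=(-5,0,W); sL=8/17, sR=200/377; mL=-4908/6409, mR=-4/17; mL+mR=-6416/6409 → advance -1; mR−mL=200/377 → turn +1·90°
n=5: pose=(-4,0,S); sL=100/169, sR=100/197; mL=-26750/33293, mR=-50/169; mL+mR=-36600/33293 → advance -1; mR−mL=100/197 → turn +1·90°

0 8/17 200/377 -4908/6409 -4/17 -5 0 W
1 100/169 100/197 -26750/33293 -50/169 -4 0 S
2 200/269 200/313 -85100/84197 -100/269 -4 1 E
3 50/89 25/37 -3150/3293 -25/89 -5 1 N
4 8/17 200/377 -4908/6409 -4/17 -5 0 W
5 100/169 100/197 -26750/33293 -50/169 -4 0 S
final -4 1 E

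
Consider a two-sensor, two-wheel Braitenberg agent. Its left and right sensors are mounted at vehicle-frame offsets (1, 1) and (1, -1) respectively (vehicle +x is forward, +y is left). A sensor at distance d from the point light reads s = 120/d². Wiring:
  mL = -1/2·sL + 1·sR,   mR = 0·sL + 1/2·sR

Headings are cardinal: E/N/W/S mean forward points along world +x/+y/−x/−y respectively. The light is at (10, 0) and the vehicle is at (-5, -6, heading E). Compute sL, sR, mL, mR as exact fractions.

120/221 24/49 2364/10829 12/49

left sensor world pos  = (-4, -5); dL² = 221
right sensor world pos = (-4, -7); dR² = 245
sL = 120/221 = 120/221
sR = 120/245 = 24/49
mL = -1/2·sL + 1·sR = 2364/10829
mR = 0·sL + 1/2·sR = 12/49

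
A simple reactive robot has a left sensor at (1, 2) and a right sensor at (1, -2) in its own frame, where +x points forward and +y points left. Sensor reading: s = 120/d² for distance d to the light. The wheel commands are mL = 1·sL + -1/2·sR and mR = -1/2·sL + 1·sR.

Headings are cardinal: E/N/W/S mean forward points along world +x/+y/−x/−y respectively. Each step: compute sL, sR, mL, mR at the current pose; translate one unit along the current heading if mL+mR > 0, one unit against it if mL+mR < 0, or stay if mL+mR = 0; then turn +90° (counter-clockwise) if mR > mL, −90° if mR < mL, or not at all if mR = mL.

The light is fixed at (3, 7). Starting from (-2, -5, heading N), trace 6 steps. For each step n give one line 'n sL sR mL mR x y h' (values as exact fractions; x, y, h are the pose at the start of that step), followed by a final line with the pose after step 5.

n=0: pose=(-2,-5,N); sL=12/17, sR=12/13; mL=54/221, mR=126/221; mL+mR=180/221 → advance +1; mR−mL=72/221 → turn +1·90°
n=1: pose=(-2,-4,W); sL=24/41, sR=40/39; mL=116/1599, mR=1172/1599; mL+mR=1288/1599 → advance +1; mR−mL=352/533 → turn +1·90°
n=2: pose=(-3,-4,S); sL=3/4, sR=15/26; mL=6/13, mR=21/104; mL+mR=69/104 → advance +1; mR−mL=-27/104 → turn -1·90°
n=3: pose=(-3,-5,W); sL=24/49, sR=120/149; mL=636/7301, mR=4092/7301; mL+mR=4728/7301 → advance +1; mR−mL=3456/7301 → turn +1·90°
n=4: pose=(-4,-5,S); sL=60/97, sR=12/25; mL=918/2425, mR=414/2425; mL+mR=1332/2425 → advance +1; mR−mL=-504/2425 → turn -1·90°
n=5: pose=(-4,-6,W); sL=120/289, sR=24/37; mL=972/10693, mR=4716/10693; mL+mR=5688/10693 → advance +1; mR−mL=3744/10693 → turn +1·90°

0 12/17 12/13 54/221 126/221 -2 -5 N
1 24/41 40/39 116/1599 1172/1599 -2 -4 W
2 3/4 15/26 6/13 21/104 -3 -4 S
3 24/49 120/149 636/7301 4092/7301 -3 -5 W
4 60/97 12/25 918/2425 414/2425 -4 -5 S
5 120/289 24/37 972/10693 4716/10693 -4 -6 W
final -5 -6 S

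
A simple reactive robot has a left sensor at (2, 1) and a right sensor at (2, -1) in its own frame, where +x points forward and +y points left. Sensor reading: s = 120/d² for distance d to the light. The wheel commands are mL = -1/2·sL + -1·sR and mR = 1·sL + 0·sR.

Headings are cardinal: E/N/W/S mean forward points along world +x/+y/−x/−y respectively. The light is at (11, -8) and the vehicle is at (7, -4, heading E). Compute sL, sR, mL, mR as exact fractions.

120/29 120/13 -4260/377 120/29

left sensor world pos  = (9, -3); dL² = 29
right sensor world pos = (9, -5); dR² = 13
sL = 120/29 = 120/29
sR = 120/13 = 120/13
mL = -1/2·sL + -1·sR = -4260/377
mR = 1·sL + 0·sR = 120/29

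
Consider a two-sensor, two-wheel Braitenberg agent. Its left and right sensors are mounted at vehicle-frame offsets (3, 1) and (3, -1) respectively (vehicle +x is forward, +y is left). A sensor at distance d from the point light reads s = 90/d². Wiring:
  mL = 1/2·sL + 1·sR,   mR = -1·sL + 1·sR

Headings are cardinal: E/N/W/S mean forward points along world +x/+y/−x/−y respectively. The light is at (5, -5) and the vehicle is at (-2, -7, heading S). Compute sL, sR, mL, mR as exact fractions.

left sensor world pos  = (-1, -10); dL² = 61
right sensor world pos = (-3, -10); dR² = 89
sL = 90/61 = 90/61
sR = 90/89 = 90/89
mL = 1/2·sL + 1·sR = 9495/5429
mR = -1·sL + 1·sR = -2520/5429

90/61 90/89 9495/5429 -2520/5429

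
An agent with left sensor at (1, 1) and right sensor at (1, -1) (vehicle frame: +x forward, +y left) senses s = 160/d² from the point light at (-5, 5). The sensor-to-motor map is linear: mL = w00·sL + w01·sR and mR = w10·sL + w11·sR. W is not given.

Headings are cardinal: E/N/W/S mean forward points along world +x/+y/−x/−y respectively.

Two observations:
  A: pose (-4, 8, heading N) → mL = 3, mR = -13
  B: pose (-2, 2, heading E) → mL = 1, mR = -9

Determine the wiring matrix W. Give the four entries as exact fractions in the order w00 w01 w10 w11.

-1/2 1 -1/2 -1

obs A: pose=(-4,8,N) → sL=10, sR=8, mL=3, mR=-13
obs B: pose=(-2,2,E) → sL=8, sR=5, mL=1, mR=-9
sensor matrix S = [[10, 8], [8, 5]]; det S = -14
solve [mL_A; mL_B] = S·[w00; w01] and [mR_A; mR_B] = S·[w10; w11]:
  w00 = -1/2, w01 = 1, w10 = -1/2, w11 = -1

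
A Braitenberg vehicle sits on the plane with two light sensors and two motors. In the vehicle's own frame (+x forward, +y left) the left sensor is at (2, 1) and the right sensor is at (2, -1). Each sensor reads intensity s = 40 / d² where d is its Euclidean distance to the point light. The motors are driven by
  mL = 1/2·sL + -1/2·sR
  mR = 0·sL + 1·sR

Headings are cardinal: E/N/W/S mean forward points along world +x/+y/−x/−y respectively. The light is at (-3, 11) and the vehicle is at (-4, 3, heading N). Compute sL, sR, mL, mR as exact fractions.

1 10/9 -1/18 10/9

left sensor world pos  = (-5, 5); dL² = 40
right sensor world pos = (-3, 5); dR² = 36
sL = 40/40 = 1
sR = 40/36 = 10/9
mL = 1/2·sL + -1/2·sR = -1/18
mR = 0·sL + 1·sR = 10/9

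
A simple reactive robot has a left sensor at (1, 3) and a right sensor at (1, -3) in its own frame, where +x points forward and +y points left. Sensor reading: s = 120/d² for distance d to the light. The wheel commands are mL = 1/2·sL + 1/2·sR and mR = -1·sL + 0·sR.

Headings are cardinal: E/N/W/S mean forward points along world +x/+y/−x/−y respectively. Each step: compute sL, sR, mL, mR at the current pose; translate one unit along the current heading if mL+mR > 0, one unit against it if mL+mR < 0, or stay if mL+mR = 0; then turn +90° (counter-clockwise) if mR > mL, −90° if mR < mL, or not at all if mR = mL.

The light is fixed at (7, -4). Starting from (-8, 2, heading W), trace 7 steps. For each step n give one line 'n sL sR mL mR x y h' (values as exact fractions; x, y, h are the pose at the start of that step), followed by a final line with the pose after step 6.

0 24/53 120/337 7224/17861 -24/53 -8 2 W
1 60/169 12/17 1524/2873 -60/169 -7 2 N
2 120/269 24/37 5448/9953 -120/269 -7 3 E
3 15/17 30/73 1605/2482 -15/17 -6 3 S
4 120/221 120/317 32280/70057 -120/221 -6 4 W
5 20/51 20/27 260/459 -20/51 -5 4 N
6 24/53 120/157 5064/8321 -24/53 -5 5 E
final -4 5 S

n=0: pose=(-8,2,W); sL=24/53, sR=120/337; mL=7224/17861, mR=-24/53; mL+mR=-864/17861 → advance -1; mR−mL=-15312/17861 → turn -1·90°
n=1: pose=(-7,2,N); sL=60/169, sR=12/17; mL=1524/2873, mR=-60/169; mL+mR=504/2873 → advance +1; mR−mL=-2544/2873 → turn -1·90°
n=2: pose=(-7,3,E); sL=120/269, sR=24/37; mL=5448/9953, mR=-120/269; mL+mR=1008/9953 → advance +1; mR−mL=-9888/9953 → turn -1·90°
n=3: pose=(-6,3,S); sL=15/17, sR=30/73; mL=1605/2482, mR=-15/17; mL+mR=-585/2482 → advance -1; mR−mL=-3795/2482 → turn -1·90°
n=4: pose=(-6,4,W); sL=120/221, sR=120/317; mL=32280/70057, mR=-120/221; mL+mR=-5760/70057 → advance -1; mR−mL=-70320/70057 → turn -1·90°
n=5: pose=(-5,4,N); sL=20/51, sR=20/27; mL=260/459, mR=-20/51; mL+mR=80/459 → advance +1; mR−mL=-440/459 → turn -1·90°
n=6: pose=(-5,5,E); sL=24/53, sR=120/157; mL=5064/8321, mR=-24/53; mL+mR=1296/8321 → advance +1; mR−mL=-8832/8321 → turn -1·90°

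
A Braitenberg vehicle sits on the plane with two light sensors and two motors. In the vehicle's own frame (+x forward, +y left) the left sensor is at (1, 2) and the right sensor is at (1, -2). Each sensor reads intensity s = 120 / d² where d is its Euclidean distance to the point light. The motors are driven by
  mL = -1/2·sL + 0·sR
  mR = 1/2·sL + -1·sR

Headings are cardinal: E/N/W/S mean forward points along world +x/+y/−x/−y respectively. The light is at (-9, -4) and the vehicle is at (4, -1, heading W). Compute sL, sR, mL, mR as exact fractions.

24/29 120/169 -12/29 -1452/4901

left sensor world pos  = (3, -3); dL² = 145
right sensor world pos = (3, 1); dR² = 169
sL = 120/145 = 24/29
sR = 120/169 = 120/169
mL = -1/2·sL + 0·sR = -12/29
mR = 1/2·sL + -1·sR = -1452/4901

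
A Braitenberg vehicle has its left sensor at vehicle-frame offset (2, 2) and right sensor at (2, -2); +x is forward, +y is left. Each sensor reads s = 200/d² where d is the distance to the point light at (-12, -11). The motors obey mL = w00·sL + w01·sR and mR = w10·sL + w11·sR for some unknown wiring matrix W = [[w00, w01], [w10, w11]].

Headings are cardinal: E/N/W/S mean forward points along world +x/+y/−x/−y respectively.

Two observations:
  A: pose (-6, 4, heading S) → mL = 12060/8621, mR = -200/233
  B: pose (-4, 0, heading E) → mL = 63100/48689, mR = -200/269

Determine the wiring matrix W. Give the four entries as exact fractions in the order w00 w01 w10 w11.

1 1/2 -1 0

obs A: pose=(-6,4,S) → sL=200/233, sR=40/37, mL=12060/8621, mR=-200/233
obs B: pose=(-4,0,E) → sL=200/269, sR=200/181, mL=63100/48689, mR=-200/269
sensor matrix S = [[200/233, 40/37], [200/269, 200/181]]; det S = 60736000/419747869
solve [mL_A; mL_B] = S·[w00; w01] and [mR_A; mR_B] = S·[w10; w11]:
  w00 = 1, w01 = 1/2, w10 = -1, w11 = 0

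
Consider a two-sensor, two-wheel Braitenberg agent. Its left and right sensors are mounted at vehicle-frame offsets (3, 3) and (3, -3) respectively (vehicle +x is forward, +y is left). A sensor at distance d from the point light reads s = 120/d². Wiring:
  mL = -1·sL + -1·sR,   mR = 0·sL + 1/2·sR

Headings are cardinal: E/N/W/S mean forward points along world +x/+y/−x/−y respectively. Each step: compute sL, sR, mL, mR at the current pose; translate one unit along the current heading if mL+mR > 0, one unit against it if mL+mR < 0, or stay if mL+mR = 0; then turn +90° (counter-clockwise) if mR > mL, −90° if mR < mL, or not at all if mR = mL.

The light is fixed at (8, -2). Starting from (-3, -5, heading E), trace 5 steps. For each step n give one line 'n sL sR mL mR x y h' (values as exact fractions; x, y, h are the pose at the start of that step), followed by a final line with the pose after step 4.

n=0: pose=(-3,-5,E); sL=15/8, sR=6/5; mL=-123/40, mR=3/5; mL+mR=-99/40 → advance -1; mR−mL=147/40 → turn +1·90°
n=1: pose=(-4,-5,N); sL=8/15, sR=40/27; mL=-272/135, mR=20/27; mL+mR=-172/135 → advance -1; mR−mL=124/45 → turn +1·90°
n=2: pose=(-4,-6,W); sL=60/137, sR=60/113; mL=-15000/15481, mR=30/113; mL+mR=-10890/15481 → advance -1; mR−mL=19110/15481 → turn +1·90°
n=3: pose=(-3,-6,S); sL=120/113, sR=24/49; mL=-8592/5537, mR=12/49; mL+mR=-7236/5537 → advance -1; mR−mL=9948/5537 → turn +1·90°
n=4: pose=(-3,-5,E); sL=15/8, sR=6/5; mL=-123/40, mR=3/5; mL+mR=-99/40 → advance -1; mR−mL=147/40 → turn +1·90°

0 15/8 6/5 -123/40 3/5 -3 -5 E
1 8/15 40/27 -272/135 20/27 -4 -5 N
2 60/137 60/113 -15000/15481 30/113 -4 -6 W
3 120/113 24/49 -8592/5537 12/49 -3 -6 S
4 15/8 6/5 -123/40 3/5 -3 -5 E
final -4 -5 N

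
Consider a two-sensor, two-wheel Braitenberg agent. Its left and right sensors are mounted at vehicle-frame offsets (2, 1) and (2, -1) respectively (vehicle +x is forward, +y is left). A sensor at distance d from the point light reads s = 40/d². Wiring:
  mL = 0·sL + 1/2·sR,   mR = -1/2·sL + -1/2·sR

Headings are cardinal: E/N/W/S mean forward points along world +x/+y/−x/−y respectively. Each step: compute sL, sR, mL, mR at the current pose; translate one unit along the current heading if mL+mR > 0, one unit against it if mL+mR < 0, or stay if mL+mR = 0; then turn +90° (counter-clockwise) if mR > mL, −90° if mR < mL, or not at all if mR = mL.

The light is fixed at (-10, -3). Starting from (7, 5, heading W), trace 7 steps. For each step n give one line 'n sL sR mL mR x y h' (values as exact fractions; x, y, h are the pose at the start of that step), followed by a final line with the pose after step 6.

n=0: pose=(7,5,W); sL=20/137, sR=20/153; mL=10/153, mR=-2900/20961; mL+mR=-10/137 → advance -1; mR−mL=-4270/20961 → turn -1·90°
n=1: pose=(8,5,N); sL=40/389, sR=40/461; mL=20/461, mR=-17000/179329; mL+mR=-20/389 → advance -1; mR−mL=-24780/179329 → turn -1·90°
n=2: pose=(8,4,E); sL=5/58, sR=10/109; mL=5/109, mR=-1125/12644; mL+mR=-5/116 → advance -1; mR−mL=-1705/12644 → turn -1·90°
n=3: pose=(7,4,S); sL=40/349, sR=40/281; mL=20/281, mR=-12600/98069; mL+mR=-20/349 → advance -1; mR−mL=-19580/98069 → turn -1·90°
n=4: pose=(7,5,W); sL=20/137, sR=20/153; mL=10/153, mR=-2900/20961; mL+mR=-10/137 → advance -1; mR−mL=-4270/20961 → turn -1·90°
n=5: pose=(8,5,N); sL=40/389, sR=40/461; mL=20/461, mR=-17000/179329; mL+mR=-20/389 → advance -1; mR−mL=-24780/179329 → turn -1·90°
n=6: pose=(8,4,E); sL=5/58, sR=10/109; mL=5/109, mR=-1125/12644; mL+mR=-5/116 → advance -1; mR−mL=-1705/12644 → turn -1·90°

0 20/137 20/153 10/153 -2900/20961 7 5 W
1 40/389 40/461 20/461 -17000/179329 8 5 N
2 5/58 10/109 5/109 -1125/12644 8 4 E
3 40/349 40/281 20/281 -12600/98069 7 4 S
4 20/137 20/153 10/153 -2900/20961 7 5 W
5 40/389 40/461 20/461 -17000/179329 8 5 N
6 5/58 10/109 5/109 -1125/12644 8 4 E
final 7 4 S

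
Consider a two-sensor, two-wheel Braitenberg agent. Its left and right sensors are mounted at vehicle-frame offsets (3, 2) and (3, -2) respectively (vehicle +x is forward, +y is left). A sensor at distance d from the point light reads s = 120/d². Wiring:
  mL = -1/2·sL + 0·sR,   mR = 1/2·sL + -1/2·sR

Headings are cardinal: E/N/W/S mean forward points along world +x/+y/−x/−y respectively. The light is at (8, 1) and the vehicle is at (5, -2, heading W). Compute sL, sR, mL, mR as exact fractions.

120/61 120/37 -60/61 -1440/2257

left sensor world pos  = (2, -4); dL² = 61
right sensor world pos = (2, 0); dR² = 37
sL = 120/61 = 120/61
sR = 120/37 = 120/37
mL = -1/2·sL + 0·sR = -60/61
mR = 1/2·sL + -1/2·sR = -1440/2257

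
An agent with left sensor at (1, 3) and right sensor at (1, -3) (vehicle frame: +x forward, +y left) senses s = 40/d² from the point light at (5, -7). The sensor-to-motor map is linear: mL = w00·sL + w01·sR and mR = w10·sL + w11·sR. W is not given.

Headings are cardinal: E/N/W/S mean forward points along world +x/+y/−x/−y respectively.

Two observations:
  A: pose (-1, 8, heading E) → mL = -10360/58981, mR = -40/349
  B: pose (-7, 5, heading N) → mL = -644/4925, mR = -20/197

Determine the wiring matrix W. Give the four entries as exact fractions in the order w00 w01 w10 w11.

-1/2 -1/2 -1 0

obs A: pose=(-1,8,E) → sL=40/349, sR=40/169, mL=-10360/58981, mR=-40/349
obs B: pose=(-7,5,N) → sL=20/197, sR=4/25, mL=-644/4925, mR=-20/197
sensor matrix S = [[40/349, 40/169], [20/197, 4/25]]; det S = -330624/58096285
solve [mL_A; mL_B] = S·[w00; w01] and [mR_A; mR_B] = S·[w10; w11]:
  w00 = -1/2, w01 = -1/2, w10 = -1, w11 = 0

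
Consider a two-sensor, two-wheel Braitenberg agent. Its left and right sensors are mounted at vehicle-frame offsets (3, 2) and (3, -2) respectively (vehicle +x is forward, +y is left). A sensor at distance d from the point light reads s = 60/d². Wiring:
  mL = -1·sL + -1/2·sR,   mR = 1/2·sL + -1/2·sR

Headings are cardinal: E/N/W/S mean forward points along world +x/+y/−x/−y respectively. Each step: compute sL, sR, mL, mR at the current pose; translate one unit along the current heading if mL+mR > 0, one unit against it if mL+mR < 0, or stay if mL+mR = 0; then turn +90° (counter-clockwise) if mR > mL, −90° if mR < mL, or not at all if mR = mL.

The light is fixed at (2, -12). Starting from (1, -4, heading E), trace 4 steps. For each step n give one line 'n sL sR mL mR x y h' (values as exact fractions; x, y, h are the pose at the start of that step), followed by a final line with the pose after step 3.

n=0: pose=(1,-4,E); sL=15/26, sR=3/2; mL=-69/52, mR=-6/13; mL+mR=-93/52 → advance -1; mR−mL=45/52 → turn +1·90°
n=1: pose=(0,-4,N); sL=60/137, sR=60/121; mL=-11370/16577, mR=-480/16577; mL+mR=-11850/16577 → advance -1; mR−mL=90/137 → turn +1·90°
n=2: pose=(0,-5,W); sL=6/5, sR=30/53; mL=-393/265, mR=84/265; mL+mR=-309/265 → advance -1; mR−mL=9/5 → turn +1·90°
n=3: pose=(1,-5,S); sL=60/17, sR=12/5; mL=-402/85, mR=48/85; mL+mR=-354/85 → advance -1; mR−mL=90/17 → turn +1·90°

0 15/26 3/2 -69/52 -6/13 1 -4 E
1 60/137 60/121 -11370/16577 -480/16577 0 -4 N
2 6/5 30/53 -393/265 84/265 0 -5 W
3 60/17 12/5 -402/85 48/85 1 -5 S
final 1 -4 E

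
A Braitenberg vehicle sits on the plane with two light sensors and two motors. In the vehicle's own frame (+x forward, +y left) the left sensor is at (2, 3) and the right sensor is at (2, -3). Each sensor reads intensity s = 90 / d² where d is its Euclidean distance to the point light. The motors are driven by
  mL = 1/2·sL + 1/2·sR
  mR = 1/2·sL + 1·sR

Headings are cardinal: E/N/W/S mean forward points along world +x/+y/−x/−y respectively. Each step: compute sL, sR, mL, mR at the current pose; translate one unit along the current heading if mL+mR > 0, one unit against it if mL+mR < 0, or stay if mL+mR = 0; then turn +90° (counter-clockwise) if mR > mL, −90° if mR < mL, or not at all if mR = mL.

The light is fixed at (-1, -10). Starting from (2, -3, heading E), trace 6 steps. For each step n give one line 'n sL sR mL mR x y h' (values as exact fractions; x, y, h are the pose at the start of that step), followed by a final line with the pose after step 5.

0 18/25 90/41 1494/1025 2619/1025 2 -3 E
1 45/41 9/13 477/533 1323/1066 3 -3 N
2 90/29 18/25 1386/725 1647/725 3 -2 W
3 5/4 5/2 15/8 25/8 2 -2 S
4 18/25 90/41 1494/1025 2619/1025 2 -3 E
5 45/41 9/13 477/533 1323/1066 3 -3 N
final 3 -2 W

n=0: pose=(2,-3,E); sL=18/25, sR=90/41; mL=1494/1025, mR=2619/1025; mL+mR=4113/1025 → advance +1; mR−mL=45/41 → turn +1·90°
n=1: pose=(3,-3,N); sL=45/41, sR=9/13; mL=477/533, mR=1323/1066; mL+mR=2277/1066 → advance +1; mR−mL=9/26 → turn +1·90°
n=2: pose=(3,-2,W); sL=90/29, sR=18/25; mL=1386/725, mR=1647/725; mL+mR=3033/725 → advance +1; mR−mL=9/25 → turn +1·90°
n=3: pose=(2,-2,S); sL=5/4, sR=5/2; mL=15/8, mR=25/8; mL+mR=5 → advance +1; mR−mL=5/4 → turn +1·90°
n=4: pose=(2,-3,E); sL=18/25, sR=90/41; mL=1494/1025, mR=2619/1025; mL+mR=4113/1025 → advance +1; mR−mL=45/41 → turn +1·90°
n=5: pose=(3,-3,N); sL=45/41, sR=9/13; mL=477/533, mR=1323/1066; mL+mR=2277/1066 → advance +1; mR−mL=9/26 → turn +1·90°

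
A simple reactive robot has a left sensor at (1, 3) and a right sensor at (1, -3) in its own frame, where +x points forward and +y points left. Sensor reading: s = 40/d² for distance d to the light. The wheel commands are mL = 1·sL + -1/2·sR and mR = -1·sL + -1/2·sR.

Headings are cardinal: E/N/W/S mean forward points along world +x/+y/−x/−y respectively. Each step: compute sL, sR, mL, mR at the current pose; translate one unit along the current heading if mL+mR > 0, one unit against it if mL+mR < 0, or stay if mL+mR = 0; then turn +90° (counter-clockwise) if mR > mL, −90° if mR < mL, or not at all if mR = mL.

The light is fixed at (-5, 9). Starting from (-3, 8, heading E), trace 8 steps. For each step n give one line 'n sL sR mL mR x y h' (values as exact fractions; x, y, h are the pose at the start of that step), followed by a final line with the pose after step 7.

0 40/13 8/5 148/65 -252/65 -3 8 E
1 2 5 -1/2 -9/2 -4 8 S
2 40/9 40/9 20/9 -20/3 -4 9 W
3 20 20/13 250/13 -270/13 -3 9 N
4 40/13 8/5 148/65 -252/65 -3 8 E
5 2 5 -1/2 -9/2 -4 8 S
6 40/9 40/9 20/9 -20/3 -4 9 W
7 20 20/13 250/13 -270/13 -3 9 N
final -3 8 E

n=0: pose=(-3,8,E); sL=40/13, sR=8/5; mL=148/65, mR=-252/65; mL+mR=-8/5 → advance -1; mR−mL=-80/13 → turn -1·90°
n=1: pose=(-4,8,S); sL=2, sR=5; mL=-1/2, mR=-9/2; mL+mR=-5 → advance -1; mR−mL=-4 → turn -1·90°
n=2: pose=(-4,9,W); sL=40/9, sR=40/9; mL=20/9, mR=-20/3; mL+mR=-40/9 → advance -1; mR−mL=-80/9 → turn -1·90°
n=3: pose=(-3,9,N); sL=20, sR=20/13; mL=250/13, mR=-270/13; mL+mR=-20/13 → advance -1; mR−mL=-40 → turn -1·90°
n=4: pose=(-3,8,E); sL=40/13, sR=8/5; mL=148/65, mR=-252/65; mL+mR=-8/5 → advance -1; mR−mL=-80/13 → turn -1·90°
n=5: pose=(-4,8,S); sL=2, sR=5; mL=-1/2, mR=-9/2; mL+mR=-5 → advance -1; mR−mL=-4 → turn -1·90°
n=6: pose=(-4,9,W); sL=40/9, sR=40/9; mL=20/9, mR=-20/3; mL+mR=-40/9 → advance -1; mR−mL=-80/9 → turn -1·90°
n=7: pose=(-3,9,N); sL=20, sR=20/13; mL=250/13, mR=-270/13; mL+mR=-20/13 → advance -1; mR−mL=-40 → turn -1·90°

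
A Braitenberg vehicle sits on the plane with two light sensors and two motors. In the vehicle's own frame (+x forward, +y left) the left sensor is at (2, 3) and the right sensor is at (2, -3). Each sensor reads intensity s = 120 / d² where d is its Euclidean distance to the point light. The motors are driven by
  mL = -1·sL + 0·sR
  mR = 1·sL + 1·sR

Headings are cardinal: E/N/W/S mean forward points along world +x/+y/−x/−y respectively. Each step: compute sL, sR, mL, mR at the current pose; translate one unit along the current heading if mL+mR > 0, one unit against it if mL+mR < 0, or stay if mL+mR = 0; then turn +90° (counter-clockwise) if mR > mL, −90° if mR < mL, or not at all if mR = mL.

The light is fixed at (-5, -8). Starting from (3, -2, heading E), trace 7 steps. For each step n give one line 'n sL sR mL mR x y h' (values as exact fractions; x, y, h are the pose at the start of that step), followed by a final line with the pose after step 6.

0 120/181 120/109 -120/181 34800/19729 3 -2 E
1 6/5 15/26 -6/5 231/130 4 -2 N
2 24/13 120/149 -24/13 5136/1937 4 -1 W
3 60/73 12/5 -60/73 1176/365 3 -1 S
4 120/181 120/109 -120/181 34800/19729 3 -2 E
5 6/5 15/26 -6/5 231/130 4 -2 N
6 24/13 120/149 -24/13 5136/1937 4 -1 W
final 3 -1 S

n=0: pose=(3,-2,E); sL=120/181, sR=120/109; mL=-120/181, mR=34800/19729; mL+mR=120/109 → advance +1; mR−mL=47880/19729 → turn +1·90°
n=1: pose=(4,-2,N); sL=6/5, sR=15/26; mL=-6/5, mR=231/130; mL+mR=15/26 → advance +1; mR−mL=387/130 → turn +1·90°
n=2: pose=(4,-1,W); sL=24/13, sR=120/149; mL=-24/13, mR=5136/1937; mL+mR=120/149 → advance +1; mR−mL=8712/1937 → turn +1·90°
n=3: pose=(3,-1,S); sL=60/73, sR=12/5; mL=-60/73, mR=1176/365; mL+mR=12/5 → advance +1; mR−mL=1476/365 → turn +1·90°
n=4: pose=(3,-2,E); sL=120/181, sR=120/109; mL=-120/181, mR=34800/19729; mL+mR=120/109 → advance +1; mR−mL=47880/19729 → turn +1·90°
n=5: pose=(4,-2,N); sL=6/5, sR=15/26; mL=-6/5, mR=231/130; mL+mR=15/26 → advance +1; mR−mL=387/130 → turn +1·90°
n=6: pose=(4,-1,W); sL=24/13, sR=120/149; mL=-24/13, mR=5136/1937; mL+mR=120/149 → advance +1; mR−mL=8712/1937 → turn +1·90°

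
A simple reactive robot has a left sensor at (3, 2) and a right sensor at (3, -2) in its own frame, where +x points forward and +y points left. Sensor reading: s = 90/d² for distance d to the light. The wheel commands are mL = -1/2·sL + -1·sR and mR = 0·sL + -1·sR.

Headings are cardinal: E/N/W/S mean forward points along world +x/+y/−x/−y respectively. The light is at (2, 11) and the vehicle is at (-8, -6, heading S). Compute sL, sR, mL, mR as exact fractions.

left sensor world pos  = (-6, -9); dL² = 464
right sensor world pos = (-10, -9); dR² = 544
sL = 90/464 = 45/232
sR = 90/544 = 45/272
mL = -1/2·sL + -1·sR = -1035/3944
mR = 0·sL + -1·sR = -45/272

45/232 45/272 -1035/3944 -45/272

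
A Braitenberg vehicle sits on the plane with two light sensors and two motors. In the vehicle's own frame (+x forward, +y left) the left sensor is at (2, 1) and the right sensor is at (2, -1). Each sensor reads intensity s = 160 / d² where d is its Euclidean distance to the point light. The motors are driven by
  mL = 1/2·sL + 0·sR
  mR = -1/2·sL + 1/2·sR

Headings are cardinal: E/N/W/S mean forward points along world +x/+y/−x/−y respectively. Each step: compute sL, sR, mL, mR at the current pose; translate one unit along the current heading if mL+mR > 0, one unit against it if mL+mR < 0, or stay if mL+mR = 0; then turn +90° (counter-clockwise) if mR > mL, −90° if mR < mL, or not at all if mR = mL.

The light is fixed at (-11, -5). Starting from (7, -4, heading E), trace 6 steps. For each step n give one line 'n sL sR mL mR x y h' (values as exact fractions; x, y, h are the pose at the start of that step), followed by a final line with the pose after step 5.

0 40/101 2/5 20/101 1/505 7 -4 E
1 160/401 32/65 80/401 1216/26065 8 -4 S
2 16/29 16/29 8/29 0 8 -5 W
3 160/293 32/73 80/293 -1152/21389 7 -5 N
4 40/101 2/5 20/101 1/505 7 -4 E
5 160/401 32/65 80/401 1216/26065 8 -4 S
final 8 -5 W

n=0: pose=(7,-4,E); sL=40/101, sR=2/5; mL=20/101, mR=1/505; mL+mR=1/5 → advance +1; mR−mL=-99/505 → turn -1·90°
n=1: pose=(8,-4,S); sL=160/401, sR=32/65; mL=80/401, mR=1216/26065; mL+mR=16/65 → advance +1; mR−mL=-3984/26065 → turn -1·90°
n=2: pose=(8,-5,W); sL=16/29, sR=16/29; mL=8/29, mR=0; mL+mR=8/29 → advance +1; mR−mL=-8/29 → turn -1·90°
n=3: pose=(7,-5,N); sL=160/293, sR=32/73; mL=80/293, mR=-1152/21389; mL+mR=16/73 → advance +1; mR−mL=-6992/21389 → turn -1·90°
n=4: pose=(7,-4,E); sL=40/101, sR=2/5; mL=20/101, mR=1/505; mL+mR=1/5 → advance +1; mR−mL=-99/505 → turn -1·90°
n=5: pose=(8,-4,S); sL=160/401, sR=32/65; mL=80/401, mR=1216/26065; mL+mR=16/65 → advance +1; mR−mL=-3984/26065 → turn -1·90°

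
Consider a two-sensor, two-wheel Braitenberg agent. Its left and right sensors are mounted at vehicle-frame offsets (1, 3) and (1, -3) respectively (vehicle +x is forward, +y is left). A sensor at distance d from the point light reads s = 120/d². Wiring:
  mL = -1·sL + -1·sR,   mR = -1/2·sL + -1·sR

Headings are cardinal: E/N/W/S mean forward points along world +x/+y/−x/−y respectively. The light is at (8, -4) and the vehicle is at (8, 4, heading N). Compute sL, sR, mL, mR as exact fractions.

4/3 4/3 -8/3 -2

left sensor world pos  = (5, 5); dL² = 90
right sensor world pos = (11, 5); dR² = 90
sL = 120/90 = 4/3
sR = 120/90 = 4/3
mL = -1·sL + -1·sR = -8/3
mR = -1/2·sL + -1·sR = -2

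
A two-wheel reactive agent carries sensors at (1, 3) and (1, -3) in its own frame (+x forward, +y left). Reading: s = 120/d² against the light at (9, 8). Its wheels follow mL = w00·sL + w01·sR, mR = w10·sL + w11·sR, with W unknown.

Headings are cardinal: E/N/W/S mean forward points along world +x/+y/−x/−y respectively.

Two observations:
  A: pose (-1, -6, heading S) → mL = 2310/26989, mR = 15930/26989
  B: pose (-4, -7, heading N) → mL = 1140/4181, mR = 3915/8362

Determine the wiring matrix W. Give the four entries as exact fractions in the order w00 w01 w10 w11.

obs A: pose=(-1,-6,S) → sL=60/137, sR=60/197, mL=2310/26989, mR=15930/26989
obs B: pose=(-4,-7,N) → sL=30/113, sR=15/37, mL=1140/4181, mR=3915/8362
sensor matrix S = [[60/137, 60/197], [30/113, 15/37]]; det S = 10910700/112841009
solve [mL_A; mL_B] = S·[w00; w01] and [mR_A; mR_B] = S·[w10; w11]:
  w00 = -1/2, w01 = 1, w10 = 1, w11 = 1/2

-1/2 1 1 1/2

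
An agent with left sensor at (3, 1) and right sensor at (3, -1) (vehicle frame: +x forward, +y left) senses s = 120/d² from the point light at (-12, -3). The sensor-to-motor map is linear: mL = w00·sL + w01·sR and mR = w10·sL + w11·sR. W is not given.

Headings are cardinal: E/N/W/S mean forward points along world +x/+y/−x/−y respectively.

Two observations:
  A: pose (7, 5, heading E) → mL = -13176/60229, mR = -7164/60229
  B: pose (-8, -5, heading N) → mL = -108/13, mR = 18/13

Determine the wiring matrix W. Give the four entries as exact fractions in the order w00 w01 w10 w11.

-1/2 -1/2 1/2 -1

obs A: pose=(7,5,E) → sL=24/113, sR=120/533, mL=-13176/60229, mR=-7164/60229
obs B: pose=(-8,-5,N) → sL=12, sR=60/13, mL=-108/13, mR=18/13
sensor matrix S = [[24/113, 120/533], [12, 60/13]]; det S = -103680/60229
solve [mL_A; mL_B] = S·[w00; w01] and [mR_A; mR_B] = S·[w10; w11]:
  w00 = -1/2, w01 = -1/2, w10 = 1/2, w11 = -1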